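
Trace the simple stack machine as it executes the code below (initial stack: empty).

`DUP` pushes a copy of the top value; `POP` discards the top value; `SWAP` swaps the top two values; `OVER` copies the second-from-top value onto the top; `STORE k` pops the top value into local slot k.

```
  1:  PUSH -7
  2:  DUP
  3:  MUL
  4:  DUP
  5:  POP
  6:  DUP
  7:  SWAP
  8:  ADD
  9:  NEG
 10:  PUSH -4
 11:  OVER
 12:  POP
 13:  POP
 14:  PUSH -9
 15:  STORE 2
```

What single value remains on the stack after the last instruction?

-98

PUSH -7 : [-7]
DUP     : [-7, -7]
MUL     : [49]
DUP     : [49, 49]
POP     : [49]
DUP     : [49, 49]
SWAP    : [49, 49]
ADD     : [98]
NEG     : [-98]
PUSH -4 : [-98, -4]
OVER    : [-98, -4, -98]
POP     : [-98, -4]
POP     : [-98]
PUSH -9 : [-98, -9]
STORE 2 : [-98]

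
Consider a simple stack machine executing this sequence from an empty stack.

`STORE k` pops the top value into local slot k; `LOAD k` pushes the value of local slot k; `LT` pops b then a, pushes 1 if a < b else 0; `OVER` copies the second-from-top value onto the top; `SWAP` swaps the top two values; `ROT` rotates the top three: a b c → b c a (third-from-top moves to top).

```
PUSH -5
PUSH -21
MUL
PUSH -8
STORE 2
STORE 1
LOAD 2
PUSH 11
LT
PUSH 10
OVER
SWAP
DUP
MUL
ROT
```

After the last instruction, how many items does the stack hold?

PUSH -5  → -5
PUSH -21 → -5 -21
MUL      → 105
PUSH -8  → 105 -8
STORE 2  → 105
STORE 1  → (empty)
LOAD 2   → -8
PUSH 11  → -8 11
LT       → 1
PUSH 10  → 1 10
OVER     → 1 10 1
SWAP     → 1 1 10
DUP      → 1 1 10 10
MUL      → 1 1 100
ROT      → 1 100 1

3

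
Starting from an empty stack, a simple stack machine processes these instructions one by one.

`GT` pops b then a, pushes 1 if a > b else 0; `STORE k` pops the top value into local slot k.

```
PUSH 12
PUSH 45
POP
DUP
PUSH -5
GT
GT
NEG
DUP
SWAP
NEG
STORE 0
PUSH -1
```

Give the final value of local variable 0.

1

PUSH 12  12
PUSH 45  12 45
POP      12
DUP      12 12
PUSH -5  12 12 -5
GT       12 1
GT       1
NEG      -1
DUP      -1 -1
SWAP     -1 -1
NEG      -1 1
STORE 0  -1
PUSH -1  -1 -1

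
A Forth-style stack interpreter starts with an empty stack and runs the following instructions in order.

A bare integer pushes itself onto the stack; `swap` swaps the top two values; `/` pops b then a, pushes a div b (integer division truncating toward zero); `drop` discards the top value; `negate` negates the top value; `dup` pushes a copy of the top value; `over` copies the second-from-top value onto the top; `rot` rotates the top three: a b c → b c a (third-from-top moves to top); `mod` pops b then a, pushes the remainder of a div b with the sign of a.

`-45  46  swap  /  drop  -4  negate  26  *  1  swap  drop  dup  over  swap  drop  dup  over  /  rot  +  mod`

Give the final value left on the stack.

-45    → [-45]
46     → [-45, 46]
swap   → [46, -45]
/      → [-1]
drop   → []
-4     → [-4]
negate → [4]
26     → [4, 26]
*      → [104]
1      → [104, 1]
swap   → [1, 104]
drop   → [1]
dup    → [1, 1]
over   → [1, 1, 1]
swap   → [1, 1, 1]
drop   → [1, 1]
dup    → [1, 1, 1]
over   → [1, 1, 1, 1]
/      → [1, 1, 1]
rot    → [1, 1, 1]
+      → [1, 2]
mod    → [1]

1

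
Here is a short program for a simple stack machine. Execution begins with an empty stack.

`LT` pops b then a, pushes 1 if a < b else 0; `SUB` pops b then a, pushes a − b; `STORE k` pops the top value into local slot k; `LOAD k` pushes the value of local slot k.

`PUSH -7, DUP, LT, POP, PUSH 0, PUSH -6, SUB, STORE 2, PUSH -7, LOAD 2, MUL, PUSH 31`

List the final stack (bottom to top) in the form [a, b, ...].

PUSH -7 : [-7]
DUP     : [-7, -7]
LT      : [0]
POP     : []
PUSH 0  : [0]
PUSH -6 : [0, -6]
SUB     : [6]
STORE 2 : []
PUSH -7 : [-7]
LOAD 2  : [-7, 6]
MUL     : [-42]
PUSH 31 : [-42, 31]

[-42, 31]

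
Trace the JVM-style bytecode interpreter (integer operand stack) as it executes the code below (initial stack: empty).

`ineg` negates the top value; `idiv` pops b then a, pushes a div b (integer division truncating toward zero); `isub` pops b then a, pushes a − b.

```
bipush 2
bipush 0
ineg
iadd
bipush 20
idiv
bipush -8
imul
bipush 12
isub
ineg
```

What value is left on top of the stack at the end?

bipush 2  : [2]
bipush 0  : [2, 0]
ineg      : [2, 0]
iadd      : [2]
bipush 20 : [2, 20]
idiv      : [0]
bipush -8 : [0, -8]
imul      : [0]
bipush 12 : [0, 12]
isub      : [-12]
ineg      : [12]

12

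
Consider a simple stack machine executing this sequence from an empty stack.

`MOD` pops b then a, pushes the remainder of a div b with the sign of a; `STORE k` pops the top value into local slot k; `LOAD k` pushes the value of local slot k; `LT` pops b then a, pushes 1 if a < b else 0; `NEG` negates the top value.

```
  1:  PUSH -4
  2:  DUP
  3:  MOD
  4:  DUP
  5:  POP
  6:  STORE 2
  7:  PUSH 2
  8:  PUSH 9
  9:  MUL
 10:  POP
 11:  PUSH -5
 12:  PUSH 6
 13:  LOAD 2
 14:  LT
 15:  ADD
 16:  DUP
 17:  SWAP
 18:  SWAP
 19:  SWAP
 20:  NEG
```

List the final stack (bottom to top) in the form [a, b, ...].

[-5, 5]

PUSH -4 -> [-4]
DUP     -> [-4, -4]
MOD     -> [0]
DUP     -> [0, 0]
POP     -> [0]
STORE 2 -> []
PUSH 2  -> [2]
PUSH 9  -> [2, 9]
MUL     -> [18]
POP     -> []
PUSH -5 -> [-5]
PUSH 6  -> [-5, 6]
LOAD 2  -> [-5, 6, 0]
LT      -> [-5, 0]
ADD     -> [-5]
DUP     -> [-5, -5]
SWAP    -> [-5, -5]
SWAP    -> [-5, -5]
SWAP    -> [-5, -5]
NEG     -> [-5, 5]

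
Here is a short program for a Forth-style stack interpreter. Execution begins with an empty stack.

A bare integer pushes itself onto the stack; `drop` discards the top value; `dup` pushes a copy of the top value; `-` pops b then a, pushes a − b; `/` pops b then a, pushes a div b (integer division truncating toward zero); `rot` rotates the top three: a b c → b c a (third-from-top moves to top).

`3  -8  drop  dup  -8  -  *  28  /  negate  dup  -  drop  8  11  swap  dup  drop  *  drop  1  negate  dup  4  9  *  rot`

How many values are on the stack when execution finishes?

3      : 3
-8     : 3 -8
drop   : 3
dup    : 3 3
-8     : 3 3 -8
-      : 3 11
*      : 33
28     : 33 28
/      : 1
negate : -1
dup    : -1 -1
-      : 0
drop   : (empty)
8      : 8
11     : 8 11
swap   : 11 8
dup    : 11 8 8
drop   : 11 8
*      : 88
drop   : (empty)
1      : 1
negate : -1
dup    : -1 -1
4      : -1 -1 4
9      : -1 -1 4 9
*      : -1 -1 36
rot    : -1 36 -1

3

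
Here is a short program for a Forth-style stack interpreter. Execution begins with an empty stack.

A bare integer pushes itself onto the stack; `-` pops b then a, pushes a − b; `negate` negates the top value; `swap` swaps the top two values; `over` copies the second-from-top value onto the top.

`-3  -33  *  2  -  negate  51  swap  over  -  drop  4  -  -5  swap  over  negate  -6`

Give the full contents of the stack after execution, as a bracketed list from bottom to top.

-3     -> [-3]
-33    -> [-3, -33]
*      -> [99]
2      -> [99, 2]
-      -> [97]
negate -> [-97]
51     -> [-97, 51]
swap   -> [51, -97]
over   -> [51, -97, 51]
-      -> [51, -148]
drop   -> [51]
4      -> [51, 4]
-      -> [47]
-5     -> [47, -5]
swap   -> [-5, 47]
over   -> [-5, 47, -5]
negate -> [-5, 47, 5]
-6     -> [-5, 47, 5, -6]

[-5, 47, 5, -6]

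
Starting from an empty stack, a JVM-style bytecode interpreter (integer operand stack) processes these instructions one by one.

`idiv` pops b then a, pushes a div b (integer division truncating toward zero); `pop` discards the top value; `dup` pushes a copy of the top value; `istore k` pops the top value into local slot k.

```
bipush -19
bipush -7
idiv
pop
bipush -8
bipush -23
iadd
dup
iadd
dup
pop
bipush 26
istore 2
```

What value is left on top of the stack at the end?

-62

bipush -19 -> [-19]
bipush -7  -> [-19, -7]
idiv       -> [2]
pop        -> []
bipush -8  -> [-8]
bipush -23 -> [-8, -23]
iadd       -> [-31]
dup        -> [-31, -31]
iadd       -> [-62]
dup        -> [-62, -62]
pop        -> [-62]
bipush 26  -> [-62, 26]
istore 2   -> [-62]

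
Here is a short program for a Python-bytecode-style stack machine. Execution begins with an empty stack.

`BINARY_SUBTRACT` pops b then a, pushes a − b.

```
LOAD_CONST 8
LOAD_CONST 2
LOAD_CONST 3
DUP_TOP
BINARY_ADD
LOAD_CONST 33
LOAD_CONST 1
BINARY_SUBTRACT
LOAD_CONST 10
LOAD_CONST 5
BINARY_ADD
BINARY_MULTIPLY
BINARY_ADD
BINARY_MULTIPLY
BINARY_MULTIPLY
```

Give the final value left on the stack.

LOAD_CONST 8    -> [8]
LOAD_CONST 2    -> [8, 2]
LOAD_CONST 3    -> [8, 2, 3]
DUP_TOP         -> [8, 2, 3, 3]
BINARY_ADD      -> [8, 2, 6]
LOAD_CONST 33   -> [8, 2, 6, 33]
LOAD_CONST 1    -> [8, 2, 6, 33, 1]
BINARY_SUBTRACT -> [8, 2, 6, 32]
LOAD_CONST 10   -> [8, 2, 6, 32, 10]
LOAD_CONST 5    -> [8, 2, 6, 32, 10, 5]
BINARY_ADD      -> [8, 2, 6, 32, 15]
BINARY_MULTIPLY -> [8, 2, 6, 480]
BINARY_ADD      -> [8, 2, 486]
BINARY_MULTIPLY -> [8, 972]
BINARY_MULTIPLY -> [7776]

7776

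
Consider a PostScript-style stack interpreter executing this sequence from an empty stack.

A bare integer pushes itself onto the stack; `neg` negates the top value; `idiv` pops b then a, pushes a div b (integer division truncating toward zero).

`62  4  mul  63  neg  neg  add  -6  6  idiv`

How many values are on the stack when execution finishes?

2

62   → 62
4    → 62 4
mul  → 248
63   → 248 63
neg  → 248 -63
neg  → 248 63
add  → 311
-6   → 311 -6
6    → 311 -6 6
idiv → 311 -1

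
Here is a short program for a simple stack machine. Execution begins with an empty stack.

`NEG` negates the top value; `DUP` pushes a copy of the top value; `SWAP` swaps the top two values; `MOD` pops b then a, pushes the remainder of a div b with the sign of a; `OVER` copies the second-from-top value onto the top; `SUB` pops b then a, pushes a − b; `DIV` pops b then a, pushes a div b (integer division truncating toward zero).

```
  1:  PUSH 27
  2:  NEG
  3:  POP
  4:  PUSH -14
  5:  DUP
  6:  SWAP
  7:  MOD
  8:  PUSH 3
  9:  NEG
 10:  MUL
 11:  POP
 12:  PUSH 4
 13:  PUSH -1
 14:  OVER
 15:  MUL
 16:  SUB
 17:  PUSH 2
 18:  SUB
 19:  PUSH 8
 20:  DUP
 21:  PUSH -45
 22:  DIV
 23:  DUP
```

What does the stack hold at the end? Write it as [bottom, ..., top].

PUSH 27  -> 27
NEG      -> -27
POP      -> (empty)
PUSH -14 -> -14
DUP      -> -14 -14
SWAP     -> -14 -14
MOD      -> 0
PUSH 3   -> 0 3
NEG      -> 0 -3
MUL      -> 0
POP      -> (empty)
PUSH 4   -> 4
PUSH -1  -> 4 -1
OVER     -> 4 -1 4
MUL      -> 4 -4
SUB      -> 8
PUSH 2   -> 8 2
SUB      -> 6
PUSH 8   -> 6 8
DUP      -> 6 8 8
PUSH -45 -> 6 8 8 -45
DIV      -> 6 8 0
DUP      -> 6 8 0 0

[6, 8, 0, 0]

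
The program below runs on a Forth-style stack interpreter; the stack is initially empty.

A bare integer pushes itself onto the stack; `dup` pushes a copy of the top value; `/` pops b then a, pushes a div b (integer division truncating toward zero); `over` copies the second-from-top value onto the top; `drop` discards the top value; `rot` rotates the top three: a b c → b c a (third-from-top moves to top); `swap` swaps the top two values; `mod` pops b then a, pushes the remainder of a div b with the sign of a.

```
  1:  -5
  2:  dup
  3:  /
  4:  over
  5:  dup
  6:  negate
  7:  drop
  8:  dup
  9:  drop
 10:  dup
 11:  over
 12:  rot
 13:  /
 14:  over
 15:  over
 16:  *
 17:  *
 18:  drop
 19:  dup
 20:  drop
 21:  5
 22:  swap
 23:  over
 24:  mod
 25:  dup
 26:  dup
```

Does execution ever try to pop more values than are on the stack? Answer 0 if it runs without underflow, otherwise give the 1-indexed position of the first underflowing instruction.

-5  → -5
dup → -5 -5
/   → 1
over  — needs 2 operands, stack has 1 → underflow

4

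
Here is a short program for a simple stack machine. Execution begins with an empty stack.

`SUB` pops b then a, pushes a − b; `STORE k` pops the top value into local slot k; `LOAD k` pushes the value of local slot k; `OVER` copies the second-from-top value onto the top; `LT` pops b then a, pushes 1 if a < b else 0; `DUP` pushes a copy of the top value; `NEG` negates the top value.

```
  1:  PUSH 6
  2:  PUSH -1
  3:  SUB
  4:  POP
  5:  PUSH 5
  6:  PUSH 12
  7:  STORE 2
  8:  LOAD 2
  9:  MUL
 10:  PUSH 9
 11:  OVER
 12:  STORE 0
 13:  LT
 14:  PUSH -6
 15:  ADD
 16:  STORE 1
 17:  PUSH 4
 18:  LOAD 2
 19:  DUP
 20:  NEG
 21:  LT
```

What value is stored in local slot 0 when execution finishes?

PUSH 6  : 6
PUSH -1 : 6 -1
SUB     : 7
POP     : (empty)
PUSH 5  : 5
PUSH 12 : 5 12
STORE 2 : 5
LOAD 2  : 5 12
MUL     : 60
PUSH 9  : 60 9
OVER    : 60 9 60
STORE 0 : 60 9
LT      : 0
PUSH -6 : 0 -6
ADD     : -6
STORE 1 : (empty)
PUSH 4  : 4
LOAD 2  : 4 12
DUP     : 4 12 12
NEG     : 4 12 -12
LT      : 4 0

60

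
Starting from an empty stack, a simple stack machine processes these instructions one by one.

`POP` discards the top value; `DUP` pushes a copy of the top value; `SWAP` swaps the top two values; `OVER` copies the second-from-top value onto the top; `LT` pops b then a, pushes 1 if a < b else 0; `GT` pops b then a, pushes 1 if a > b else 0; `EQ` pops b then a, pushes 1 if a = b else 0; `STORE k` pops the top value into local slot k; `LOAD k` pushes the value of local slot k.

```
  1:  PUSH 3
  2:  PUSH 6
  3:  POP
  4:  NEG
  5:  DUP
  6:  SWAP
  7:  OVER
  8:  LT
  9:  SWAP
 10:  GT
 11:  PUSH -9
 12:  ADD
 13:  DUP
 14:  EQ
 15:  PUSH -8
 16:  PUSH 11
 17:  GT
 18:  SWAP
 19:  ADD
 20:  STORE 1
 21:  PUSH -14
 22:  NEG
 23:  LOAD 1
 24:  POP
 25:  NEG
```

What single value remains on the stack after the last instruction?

-14

PUSH 3   -> 3
PUSH 6   -> 3 6
POP      -> 3
NEG      -> -3
DUP      -> -3 -3
SWAP     -> -3 -3
OVER     -> -3 -3 -3
LT       -> -3 0
SWAP     -> 0 -3
GT       -> 1
PUSH -9  -> 1 -9
ADD      -> -8
DUP      -> -8 -8
EQ       -> 1
PUSH -8  -> 1 -8
PUSH 11  -> 1 -8 11
GT       -> 1 0
SWAP     -> 0 1
ADD      -> 1
STORE 1  -> (empty)
PUSH -14 -> -14
NEG      -> 14
LOAD 1   -> 14 1
POP      -> 14
NEG      -> -14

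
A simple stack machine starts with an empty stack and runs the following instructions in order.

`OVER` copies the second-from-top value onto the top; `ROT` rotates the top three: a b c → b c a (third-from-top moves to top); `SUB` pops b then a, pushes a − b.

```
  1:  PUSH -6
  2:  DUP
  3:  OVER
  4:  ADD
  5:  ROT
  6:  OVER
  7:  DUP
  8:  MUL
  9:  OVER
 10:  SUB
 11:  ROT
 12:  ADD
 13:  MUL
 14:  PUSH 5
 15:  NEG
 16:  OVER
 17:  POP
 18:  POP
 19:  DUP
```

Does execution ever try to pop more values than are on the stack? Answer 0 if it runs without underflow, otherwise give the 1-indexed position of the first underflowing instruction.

PUSH -6  -6
DUP      -6 -6
OVER     -6 -6 -6
ADD      -6 -12
ROT  — needs 3 operands, stack has 2 → underflow

5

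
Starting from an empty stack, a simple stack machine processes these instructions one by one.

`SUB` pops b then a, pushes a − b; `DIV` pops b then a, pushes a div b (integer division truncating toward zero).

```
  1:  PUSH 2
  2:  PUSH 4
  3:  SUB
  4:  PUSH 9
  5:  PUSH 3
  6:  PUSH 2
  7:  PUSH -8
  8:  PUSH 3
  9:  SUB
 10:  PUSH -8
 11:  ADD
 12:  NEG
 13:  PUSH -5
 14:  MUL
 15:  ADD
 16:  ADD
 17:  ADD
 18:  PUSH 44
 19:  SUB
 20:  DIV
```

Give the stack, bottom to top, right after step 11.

PUSH 2  : 2
PUSH 4  : 2 4
SUB     : -2
PUSH 9  : -2 9
PUSH 3  : -2 9 3
PUSH 2  : -2 9 3 2
PUSH -8 : -2 9 3 2 -8
PUSH 3  : -2 9 3 2 -8 3
SUB     : -2 9 3 2 -11
PUSH -8 : -2 9 3 2 -11 -8
ADD     : -2 9 3 2 -19

[-2, 9, 3, 2, -19]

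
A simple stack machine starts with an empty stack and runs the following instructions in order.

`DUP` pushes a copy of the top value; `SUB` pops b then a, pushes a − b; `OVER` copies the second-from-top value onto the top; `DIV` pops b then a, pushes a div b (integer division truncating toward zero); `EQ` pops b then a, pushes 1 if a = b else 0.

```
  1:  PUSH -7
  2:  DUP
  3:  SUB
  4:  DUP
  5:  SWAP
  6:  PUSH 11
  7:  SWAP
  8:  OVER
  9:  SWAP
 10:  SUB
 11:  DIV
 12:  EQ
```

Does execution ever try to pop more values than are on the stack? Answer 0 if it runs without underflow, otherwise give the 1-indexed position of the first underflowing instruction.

0

PUSH -7  -7
DUP      -7 -7
SUB      0
DUP      0 0
SWAP     0 0
PUSH 11  0 0 11
SWAP     0 11 0
OVER     0 11 0 11
SWAP     0 11 11 0
SUB      0 11 11
DIV      0 1
EQ       0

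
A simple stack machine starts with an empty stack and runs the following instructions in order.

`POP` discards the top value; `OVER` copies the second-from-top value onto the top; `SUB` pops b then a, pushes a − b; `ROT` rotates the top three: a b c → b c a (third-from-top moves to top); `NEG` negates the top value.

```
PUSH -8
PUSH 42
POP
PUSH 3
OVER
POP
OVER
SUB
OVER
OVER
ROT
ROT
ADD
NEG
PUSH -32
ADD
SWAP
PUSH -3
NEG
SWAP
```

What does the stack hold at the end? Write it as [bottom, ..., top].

PUSH -8  -> [-8]
PUSH 42  -> [-8, 42]
POP      -> [-8]
PUSH 3   -> [-8, 3]
OVER     -> [-8, 3, -8]
POP      -> [-8, 3]
OVER     -> [-8, 3, -8]
SUB      -> [-8, 11]
OVER     -> [-8, 11, -8]
OVER     -> [-8, 11, -8, 11]
ROT      -> [-8, -8, 11, 11]
ROT      -> [-8, 11, 11, -8]
ADD      -> [-8, 11, 3]
NEG      -> [-8, 11, -3]
PUSH -32 -> [-8, 11, -3, -32]
ADD      -> [-8, 11, -35]
SWAP     -> [-8, -35, 11]
PUSH -3  -> [-8, -35, 11, -3]
NEG      -> [-8, -35, 11, 3]
SWAP     -> [-8, -35, 3, 11]

[-8, -35, 3, 11]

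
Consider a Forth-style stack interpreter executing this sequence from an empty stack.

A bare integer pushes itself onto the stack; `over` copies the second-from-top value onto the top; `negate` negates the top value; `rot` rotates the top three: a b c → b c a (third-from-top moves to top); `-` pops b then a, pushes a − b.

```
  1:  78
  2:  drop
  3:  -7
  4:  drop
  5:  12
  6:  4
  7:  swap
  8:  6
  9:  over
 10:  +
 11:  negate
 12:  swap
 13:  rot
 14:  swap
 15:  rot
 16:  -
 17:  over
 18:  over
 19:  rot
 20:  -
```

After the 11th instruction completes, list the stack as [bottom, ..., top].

[4, 12, -18]

78     → 78
drop   → (empty)
-7     → -7
drop   → (empty)
12     → 12
4      → 12 4
swap   → 4 12
6      → 4 12 6
over   → 4 12 6 12
+      → 4 12 18
negate → 4 12 -18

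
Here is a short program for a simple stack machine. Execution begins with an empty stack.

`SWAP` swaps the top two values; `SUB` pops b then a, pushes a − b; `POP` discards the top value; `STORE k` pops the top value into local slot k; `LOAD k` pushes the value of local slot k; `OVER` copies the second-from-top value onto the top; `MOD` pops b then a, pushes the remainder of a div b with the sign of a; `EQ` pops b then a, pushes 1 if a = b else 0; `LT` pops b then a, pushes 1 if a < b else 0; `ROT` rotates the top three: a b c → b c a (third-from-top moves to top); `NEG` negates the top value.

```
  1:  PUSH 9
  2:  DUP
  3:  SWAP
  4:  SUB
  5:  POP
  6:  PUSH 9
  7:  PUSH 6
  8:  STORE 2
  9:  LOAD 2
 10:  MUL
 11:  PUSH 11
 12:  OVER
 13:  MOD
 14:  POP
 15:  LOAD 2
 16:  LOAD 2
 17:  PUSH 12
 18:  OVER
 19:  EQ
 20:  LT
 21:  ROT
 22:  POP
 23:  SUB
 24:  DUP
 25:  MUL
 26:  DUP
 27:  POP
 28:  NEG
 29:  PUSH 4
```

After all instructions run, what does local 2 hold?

PUSH 9  : [9]
DUP     : [9, 9]
SWAP    : [9, 9]
SUB     : [0]
POP     : []
PUSH 9  : [9]
PUSH 6  : [9, 6]
STORE 2 : [9]
LOAD 2  : [9, 6]
MUL     : [54]
PUSH 11 : [54, 11]
OVER    : [54, 11, 54]
MOD     : [54, 11]
POP     : [54]
LOAD 2  : [54, 6]
LOAD 2  : [54, 6, 6]
PUSH 12 : [54, 6, 6, 12]
OVER    : [54, 6, 6, 12, 6]
EQ      : [54, 6, 6, 0]
LT      : [54, 6, 0]
ROT     : [6, 0, 54]
POP     : [6, 0]
SUB     : [6]
DUP     : [6, 6]
MUL     : [36]
DUP     : [36, 36]
POP     : [36]
NEG     : [-36]
PUSH 4  : [-36, 4]

6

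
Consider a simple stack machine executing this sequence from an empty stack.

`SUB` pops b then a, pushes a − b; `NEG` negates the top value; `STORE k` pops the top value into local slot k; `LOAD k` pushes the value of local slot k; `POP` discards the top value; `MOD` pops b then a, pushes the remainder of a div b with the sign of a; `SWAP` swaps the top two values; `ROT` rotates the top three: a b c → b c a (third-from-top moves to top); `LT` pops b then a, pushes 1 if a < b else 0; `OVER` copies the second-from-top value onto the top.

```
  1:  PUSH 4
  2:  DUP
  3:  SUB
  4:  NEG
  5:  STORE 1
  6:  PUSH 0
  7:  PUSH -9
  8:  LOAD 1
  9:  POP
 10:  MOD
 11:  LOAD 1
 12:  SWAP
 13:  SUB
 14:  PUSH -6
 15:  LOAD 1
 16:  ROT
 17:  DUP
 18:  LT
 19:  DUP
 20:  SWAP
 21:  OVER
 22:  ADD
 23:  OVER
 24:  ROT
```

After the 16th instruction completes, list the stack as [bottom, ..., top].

[-6, 0, 0]

PUSH 4  → [4]
DUP     → [4, 4]
SUB     → [0]
NEG     → [0]
STORE 1 → []
PUSH 0  → [0]
PUSH -9 → [0, -9]
LOAD 1  → [0, -9, 0]
POP     → [0, -9]
MOD     → [0]
LOAD 1  → [0, 0]
SWAP    → [0, 0]
SUB     → [0]
PUSH -6 → [0, -6]
LOAD 1  → [0, -6, 0]
ROT     → [-6, 0, 0]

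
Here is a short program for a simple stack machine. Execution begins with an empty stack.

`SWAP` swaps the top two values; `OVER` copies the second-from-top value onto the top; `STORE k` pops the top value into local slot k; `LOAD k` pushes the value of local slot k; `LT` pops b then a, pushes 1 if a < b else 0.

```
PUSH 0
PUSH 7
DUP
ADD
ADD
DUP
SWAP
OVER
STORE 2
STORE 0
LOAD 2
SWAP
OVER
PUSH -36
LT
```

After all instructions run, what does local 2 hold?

14

PUSH 0   → 0
PUSH 7   → 0 7
DUP      → 0 7 7
ADD      → 0 14
ADD      → 14
DUP      → 14 14
SWAP     → 14 14
OVER     → 14 14 14
STORE 2  → 14 14
STORE 0  → 14
LOAD 2   → 14 14
SWAP     → 14 14
OVER     → 14 14 14
PUSH -36 → 14 14 14 -36
LT       → 14 14 0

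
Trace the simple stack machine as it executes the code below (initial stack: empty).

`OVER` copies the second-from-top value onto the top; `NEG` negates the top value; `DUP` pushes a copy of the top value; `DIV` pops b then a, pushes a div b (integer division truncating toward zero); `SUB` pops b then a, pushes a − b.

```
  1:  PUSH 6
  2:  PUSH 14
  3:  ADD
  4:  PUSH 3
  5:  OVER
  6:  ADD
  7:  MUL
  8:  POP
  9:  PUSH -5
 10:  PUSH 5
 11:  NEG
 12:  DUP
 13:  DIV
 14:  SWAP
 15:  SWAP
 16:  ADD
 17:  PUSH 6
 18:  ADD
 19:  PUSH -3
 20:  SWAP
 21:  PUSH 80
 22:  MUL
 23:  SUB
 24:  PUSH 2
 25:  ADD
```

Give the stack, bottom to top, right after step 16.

PUSH 6  -> [6]
PUSH 14 -> [6, 14]
ADD     -> [20]
PUSH 3  -> [20, 3]
OVER    -> [20, 3, 20]
ADD     -> [20, 23]
MUL     -> [460]
POP     -> []
PUSH -5 -> [-5]
PUSH 5  -> [-5, 5]
NEG     -> [-5, -5]
DUP     -> [-5, -5, -5]
DIV     -> [-5, 1]
SWAP    -> [1, -5]
SWAP    -> [-5, 1]
ADD     -> [-4]

[-4]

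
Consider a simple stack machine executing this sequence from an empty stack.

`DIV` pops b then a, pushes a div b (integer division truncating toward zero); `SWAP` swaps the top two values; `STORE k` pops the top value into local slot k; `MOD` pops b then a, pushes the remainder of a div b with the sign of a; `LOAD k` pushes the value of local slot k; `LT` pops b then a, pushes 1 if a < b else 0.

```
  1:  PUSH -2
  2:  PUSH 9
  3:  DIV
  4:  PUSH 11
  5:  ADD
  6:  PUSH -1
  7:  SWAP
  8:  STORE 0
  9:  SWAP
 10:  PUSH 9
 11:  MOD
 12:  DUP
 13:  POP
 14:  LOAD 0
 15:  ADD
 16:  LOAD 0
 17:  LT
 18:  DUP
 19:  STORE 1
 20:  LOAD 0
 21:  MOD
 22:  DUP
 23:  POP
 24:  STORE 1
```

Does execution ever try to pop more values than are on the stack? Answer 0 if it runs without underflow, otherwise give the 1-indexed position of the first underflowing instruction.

PUSH -2 -> [-2]
PUSH 9  -> [-2, 9]
DIV     -> [0]
PUSH 11 -> [0, 11]
ADD     -> [11]
PUSH -1 -> [11, -1]
SWAP    -> [-1, 11]
STORE 0 -> [-1]
SWAP  — needs 2 operands, stack has 1 → underflow

9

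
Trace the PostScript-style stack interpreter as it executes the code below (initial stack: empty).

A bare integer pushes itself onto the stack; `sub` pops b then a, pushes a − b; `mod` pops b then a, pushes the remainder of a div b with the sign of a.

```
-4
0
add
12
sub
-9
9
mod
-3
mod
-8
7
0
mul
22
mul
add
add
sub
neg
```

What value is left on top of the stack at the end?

8

-4  → [-4]
0   → [-4, 0]
add → [-4]
12  → [-4, 12]
sub → [-16]
-9  → [-16, -9]
9   → [-16, -9, 9]
mod → [-16, 0]
-3  → [-16, 0, -3]
mod → [-16, 0]
-8  → [-16, 0, -8]
7   → [-16, 0, -8, 7]
0   → [-16, 0, -8, 7, 0]
mul → [-16, 0, -8, 0]
22  → [-16, 0, -8, 0, 22]
mul → [-16, 0, -8, 0]
add → [-16, 0, -8]
add → [-16, -8]
sub → [-8]
neg → [8]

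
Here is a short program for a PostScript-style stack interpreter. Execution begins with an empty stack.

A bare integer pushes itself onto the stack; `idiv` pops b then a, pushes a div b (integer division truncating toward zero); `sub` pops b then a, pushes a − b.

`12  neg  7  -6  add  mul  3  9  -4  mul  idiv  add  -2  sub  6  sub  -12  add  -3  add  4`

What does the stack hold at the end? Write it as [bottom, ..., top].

[-31, 4]

12    [12]
neg   [-12]
7     [-12, 7]
-6    [-12, 7, -6]
add   [-12, 1]
mul   [-12]
3     [-12, 3]
9     [-12, 3, 9]
-4    [-12, 3, 9, -4]
mul   [-12, 3, -36]
idiv  [-12, 0]
add   [-12]
-2    [-12, -2]
sub   [-10]
6     [-10, 6]
sub   [-16]
-12   [-16, -12]
add   [-28]
-3    [-28, -3]
add   [-31]
4     [-31, 4]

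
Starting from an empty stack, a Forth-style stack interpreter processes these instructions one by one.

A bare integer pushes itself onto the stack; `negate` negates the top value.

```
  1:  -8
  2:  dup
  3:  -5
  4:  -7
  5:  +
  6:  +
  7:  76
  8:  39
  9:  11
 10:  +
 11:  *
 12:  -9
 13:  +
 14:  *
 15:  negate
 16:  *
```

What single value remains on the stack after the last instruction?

-8     → [-8]
dup    → [-8, -8]
-5     → [-8, -8, -5]
-7     → [-8, -8, -5, -7]
+      → [-8, -8, -12]
+      → [-8, -20]
76     → [-8, -20, 76]
39     → [-8, -20, 76, 39]
11     → [-8, -20, 76, 39, 11]
+      → [-8, -20, 76, 50]
*      → [-8, -20, 3800]
-9     → [-8, -20, 3800, -9]
+      → [-8, -20, 3791]
*      → [-8, -75820]
negate → [-8, 75820]
*      → [-606560]

-606560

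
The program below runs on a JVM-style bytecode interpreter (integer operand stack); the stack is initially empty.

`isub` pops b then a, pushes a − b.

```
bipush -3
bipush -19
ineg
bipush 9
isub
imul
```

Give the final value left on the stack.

bipush -3  -> [-3]
bipush -19 -> [-3, -19]
ineg       -> [-3, 19]
bipush 9   -> [-3, 19, 9]
isub       -> [-3, 10]
imul       -> [-30]

-30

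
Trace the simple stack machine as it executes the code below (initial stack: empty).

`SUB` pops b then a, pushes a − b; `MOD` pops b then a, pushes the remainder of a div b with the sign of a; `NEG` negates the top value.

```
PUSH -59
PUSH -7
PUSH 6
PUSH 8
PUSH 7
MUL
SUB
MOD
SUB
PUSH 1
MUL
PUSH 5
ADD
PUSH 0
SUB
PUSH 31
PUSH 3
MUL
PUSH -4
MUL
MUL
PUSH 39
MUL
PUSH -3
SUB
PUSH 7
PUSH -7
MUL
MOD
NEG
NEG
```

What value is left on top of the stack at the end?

PUSH -59 -> -59
PUSH -7  -> -59 -7
PUSH 6   -> -59 -7 6
PUSH 8   -> -59 -7 6 8
PUSH 7   -> -59 -7 6 8 7
MUL      -> -59 -7 6 56
SUB      -> -59 -7 -50
MOD      -> -59 -7
SUB      -> -52
PUSH 1   -> -52 1
MUL      -> -52
PUSH 5   -> -52 5
ADD      -> -47
PUSH 0   -> -47 0
SUB      -> -47
PUSH 31  -> -47 31
PUSH 3   -> -47 31 3
MUL      -> -47 93
PUSH -4  -> -47 93 -4
MUL      -> -47 -372
MUL      -> 17484
PUSH 39  -> 17484 39
MUL      -> 681876
PUSH -3  -> 681876 -3
SUB      -> 681879
PUSH 7   -> 681879 7
PUSH -7  -> 681879 7 -7
MUL      -> 681879 -49
MOD      -> 44
NEG      -> -44
NEG      -> 44

44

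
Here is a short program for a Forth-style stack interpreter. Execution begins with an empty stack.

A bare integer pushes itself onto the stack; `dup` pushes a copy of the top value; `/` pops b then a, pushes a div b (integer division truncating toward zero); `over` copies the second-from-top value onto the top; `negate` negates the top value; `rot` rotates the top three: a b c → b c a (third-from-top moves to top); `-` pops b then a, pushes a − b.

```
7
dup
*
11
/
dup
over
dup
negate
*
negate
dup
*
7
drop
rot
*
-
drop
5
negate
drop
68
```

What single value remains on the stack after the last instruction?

68

7      -> 7
dup    -> 7 7
*      -> 49
11     -> 49 11
/      -> 4
dup    -> 4 4
over   -> 4 4 4
dup    -> 4 4 4 4
negate -> 4 4 4 -4
*      -> 4 4 -16
negate -> 4 4 16
dup    -> 4 4 16 16
*      -> 4 4 256
7      -> 4 4 256 7
drop   -> 4 4 256
rot    -> 4 256 4
*      -> 4 1024
-      -> -1020
drop   -> (empty)
5      -> 5
negate -> -5
drop   -> (empty)
68     -> 68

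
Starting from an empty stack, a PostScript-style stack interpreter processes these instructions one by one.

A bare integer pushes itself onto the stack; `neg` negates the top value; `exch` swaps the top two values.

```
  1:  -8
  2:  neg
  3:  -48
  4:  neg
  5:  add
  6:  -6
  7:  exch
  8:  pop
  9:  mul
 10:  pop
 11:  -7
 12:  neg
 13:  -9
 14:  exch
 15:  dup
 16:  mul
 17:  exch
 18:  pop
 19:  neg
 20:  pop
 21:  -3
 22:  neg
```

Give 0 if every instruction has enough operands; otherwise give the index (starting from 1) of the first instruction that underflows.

9

-8   → [-8]
neg  → [8]
-48  → [8, -48]
neg  → [8, 48]
add  → [56]
-6   → [56, -6]
exch → [-6, 56]
pop  → [-6]
mul  — needs 2 operands, stack has 1 → underflow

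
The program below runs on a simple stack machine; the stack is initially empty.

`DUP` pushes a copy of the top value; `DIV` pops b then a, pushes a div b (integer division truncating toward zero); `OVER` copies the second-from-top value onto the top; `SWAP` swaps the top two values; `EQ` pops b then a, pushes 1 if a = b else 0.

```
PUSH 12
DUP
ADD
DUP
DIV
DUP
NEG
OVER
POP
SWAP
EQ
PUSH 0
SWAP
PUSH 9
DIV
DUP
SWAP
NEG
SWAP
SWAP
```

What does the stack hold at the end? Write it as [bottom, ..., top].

[0, 0, 0]

PUSH 12 -> [12]
DUP     -> [12, 12]
ADD     -> [24]
DUP     -> [24, 24]
DIV     -> [1]
DUP     -> [1, 1]
NEG     -> [1, -1]
OVER    -> [1, -1, 1]
POP     -> [1, -1]
SWAP    -> [-1, 1]
EQ      -> [0]
PUSH 0  -> [0, 0]
SWAP    -> [0, 0]
PUSH 9  -> [0, 0, 9]
DIV     -> [0, 0]
DUP     -> [0, 0, 0]
SWAP    -> [0, 0, 0]
NEG     -> [0, 0, 0]
SWAP    -> [0, 0, 0]
SWAP    -> [0, 0, 0]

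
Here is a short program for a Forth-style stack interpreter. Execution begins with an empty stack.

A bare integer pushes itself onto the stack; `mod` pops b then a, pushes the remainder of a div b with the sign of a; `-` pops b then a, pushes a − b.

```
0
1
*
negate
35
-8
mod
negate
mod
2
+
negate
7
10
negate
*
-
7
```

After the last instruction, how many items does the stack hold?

2

0      : 0
1      : 0 1
*      : 0
negate : 0
35     : 0 35
-8     : 0 35 -8
mod    : 0 3
negate : 0 -3
mod    : 0
2      : 0 2
+      : 2
negate : -2
7      : -2 7
10     : -2 7 10
negate : -2 7 -10
*      : -2 -70
-      : 68
7      : 68 7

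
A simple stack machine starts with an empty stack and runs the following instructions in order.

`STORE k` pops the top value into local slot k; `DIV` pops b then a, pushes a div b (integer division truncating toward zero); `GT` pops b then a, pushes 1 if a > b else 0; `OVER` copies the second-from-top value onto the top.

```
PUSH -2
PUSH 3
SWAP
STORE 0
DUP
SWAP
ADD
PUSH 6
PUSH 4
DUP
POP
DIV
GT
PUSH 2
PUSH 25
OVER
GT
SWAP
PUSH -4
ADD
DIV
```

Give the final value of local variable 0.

PUSH -2 -> -2
PUSH 3  -> -2 3
SWAP    -> 3 -2
STORE 0 -> 3
DUP     -> 3 3
SWAP    -> 3 3
ADD     -> 6
PUSH 6  -> 6 6
PUSH 4  -> 6 6 4
DUP     -> 6 6 4 4
POP     -> 6 6 4
DIV     -> 6 1
GT      -> 1
PUSH 2  -> 1 2
PUSH 25 -> 1 2 25
OVER    -> 1 2 25 2
GT      -> 1 2 1
SWAP    -> 1 1 2
PUSH -4 -> 1 1 2 -4
ADD     -> 1 1 -2
DIV     -> 1 0

-2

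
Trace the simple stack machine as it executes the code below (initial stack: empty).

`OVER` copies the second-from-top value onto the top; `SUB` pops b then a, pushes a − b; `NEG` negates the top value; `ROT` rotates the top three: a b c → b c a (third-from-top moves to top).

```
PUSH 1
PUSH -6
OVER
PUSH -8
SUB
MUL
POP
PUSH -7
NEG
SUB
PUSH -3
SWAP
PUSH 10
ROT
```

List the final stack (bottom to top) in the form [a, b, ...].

PUSH 1  -> 1
PUSH -6 -> 1 -6
OVER    -> 1 -6 1
PUSH -8 -> 1 -6 1 -8
SUB     -> 1 -6 9
MUL     -> 1 -54
POP     -> 1
PUSH -7 -> 1 -7
NEG     -> 1 7
SUB     -> -6
PUSH -3 -> -6 -3
SWAP    -> -3 -6
PUSH 10 -> -3 -6 10
ROT     -> -6 10 -3

[-6, 10, -3]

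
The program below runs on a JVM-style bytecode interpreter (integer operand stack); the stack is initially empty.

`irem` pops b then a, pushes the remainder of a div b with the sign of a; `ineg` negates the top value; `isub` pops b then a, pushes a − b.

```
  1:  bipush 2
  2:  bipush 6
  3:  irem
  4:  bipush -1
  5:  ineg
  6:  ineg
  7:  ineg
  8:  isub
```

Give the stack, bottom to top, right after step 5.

[2, 1]

bipush 2  → [2]
bipush 6  → [2, 6]
irem      → [2]
bipush -1 → [2, -1]
ineg      → [2, 1]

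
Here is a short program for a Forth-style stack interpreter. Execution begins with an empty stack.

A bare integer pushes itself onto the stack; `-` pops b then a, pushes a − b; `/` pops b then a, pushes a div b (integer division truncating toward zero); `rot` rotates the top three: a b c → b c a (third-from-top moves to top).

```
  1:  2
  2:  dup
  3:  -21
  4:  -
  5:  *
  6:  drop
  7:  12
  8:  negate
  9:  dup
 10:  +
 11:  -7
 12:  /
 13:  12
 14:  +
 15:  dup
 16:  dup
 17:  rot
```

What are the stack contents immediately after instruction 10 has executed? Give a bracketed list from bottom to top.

2      -> 2
dup    -> 2 2
-21    -> 2 2 -21
-      -> 2 23
*      -> 46
drop   -> (empty)
12     -> 12
negate -> -12
dup    -> -12 -12
+      -> -24

[-24]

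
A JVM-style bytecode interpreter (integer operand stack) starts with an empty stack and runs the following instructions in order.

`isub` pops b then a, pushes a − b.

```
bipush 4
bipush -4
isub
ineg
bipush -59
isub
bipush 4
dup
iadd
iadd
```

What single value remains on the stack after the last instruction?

bipush 4   → 4
bipush -4  → 4 -4
isub       → 8
ineg       → -8
bipush -59 → -8 -59
isub       → 51
bipush 4   → 51 4
dup        → 51 4 4
iadd       → 51 8
iadd       → 59

59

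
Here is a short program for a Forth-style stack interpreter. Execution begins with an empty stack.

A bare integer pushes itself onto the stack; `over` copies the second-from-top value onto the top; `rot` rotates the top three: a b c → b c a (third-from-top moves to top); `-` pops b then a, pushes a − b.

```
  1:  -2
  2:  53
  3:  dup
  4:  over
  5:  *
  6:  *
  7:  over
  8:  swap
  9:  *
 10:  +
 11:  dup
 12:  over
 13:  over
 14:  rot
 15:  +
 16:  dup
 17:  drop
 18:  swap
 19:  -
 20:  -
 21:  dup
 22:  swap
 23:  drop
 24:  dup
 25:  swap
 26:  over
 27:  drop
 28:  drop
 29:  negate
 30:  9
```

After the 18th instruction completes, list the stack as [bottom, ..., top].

-2   : -2
53   : -2 53
dup  : -2 53 53
over : -2 53 53 53
*    : -2 53 2809
*    : -2 148877
over : -2 148877 -2
swap : -2 -2 148877
*    : -2 -297754
+    : -297756
dup  : -297756 -297756
over : -297756 -297756 -297756
over : -297756 -297756 -297756 -297756
rot  : -297756 -297756 -297756 -297756
+    : -297756 -297756 -595512
dup  : -297756 -297756 -595512 -595512
drop : -297756 -297756 -595512
swap : -297756 -595512 -297756

[-297756, -595512, -297756]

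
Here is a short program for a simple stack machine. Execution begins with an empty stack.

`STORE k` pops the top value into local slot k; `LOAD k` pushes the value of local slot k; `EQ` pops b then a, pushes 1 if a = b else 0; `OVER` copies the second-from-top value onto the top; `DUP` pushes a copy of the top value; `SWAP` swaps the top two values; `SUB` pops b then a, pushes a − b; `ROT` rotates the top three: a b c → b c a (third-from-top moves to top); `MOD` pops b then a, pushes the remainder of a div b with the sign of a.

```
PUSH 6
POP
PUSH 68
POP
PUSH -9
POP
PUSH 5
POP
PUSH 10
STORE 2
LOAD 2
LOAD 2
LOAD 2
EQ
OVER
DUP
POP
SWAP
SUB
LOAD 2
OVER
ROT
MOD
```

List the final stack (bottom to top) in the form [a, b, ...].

PUSH 6   [6]
POP      []
PUSH 68  [68]
POP      []
PUSH -9  [-9]
POP      []
PUSH 5   [5]
POP      []
PUSH 10  [10]
STORE 2  []
LOAD 2   [10]
LOAD 2   [10, 10]
LOAD 2   [10, 10, 10]
EQ       [10, 1]
OVER     [10, 1, 10]
DUP      [10, 1, 10, 10]
POP      [10, 1, 10]
SWAP     [10, 10, 1]
SUB      [10, 9]
LOAD 2   [10, 9, 10]
OVER     [10, 9, 10, 9]
ROT      [10, 10, 9, 9]
MOD      [10, 10, 0]

[10, 10, 0]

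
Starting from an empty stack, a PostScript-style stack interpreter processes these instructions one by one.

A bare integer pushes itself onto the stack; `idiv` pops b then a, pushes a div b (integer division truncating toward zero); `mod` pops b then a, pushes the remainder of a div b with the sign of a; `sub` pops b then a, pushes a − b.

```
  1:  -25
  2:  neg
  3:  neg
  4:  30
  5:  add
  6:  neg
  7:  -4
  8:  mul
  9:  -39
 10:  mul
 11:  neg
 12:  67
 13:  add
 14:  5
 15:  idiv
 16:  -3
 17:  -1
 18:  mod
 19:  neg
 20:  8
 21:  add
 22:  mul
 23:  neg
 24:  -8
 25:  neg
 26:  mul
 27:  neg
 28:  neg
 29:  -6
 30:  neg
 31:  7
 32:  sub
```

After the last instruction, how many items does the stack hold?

2

-25   -25
neg   25
neg   -25
30    -25 30
add   5
neg   -5
-4    -5 -4
mul   20
-39   20 -39
mul   -780
neg   780
67    780 67
add   847
5     847 5
idiv  169
-3    169 -3
-1    169 -3 -1
mod   169 0
neg   169 0
8     169 0 8
add   169 8
mul   1352
neg   -1352
-8    -1352 -8
neg   -1352 8
mul   -10816
neg   10816
neg   -10816
-6    -10816 -6
neg   -10816 6
7     -10816 6 7
sub   -10816 -1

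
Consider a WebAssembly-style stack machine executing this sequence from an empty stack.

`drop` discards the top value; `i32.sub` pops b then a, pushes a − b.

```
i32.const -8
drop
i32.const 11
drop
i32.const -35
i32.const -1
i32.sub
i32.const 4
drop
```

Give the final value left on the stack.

i32.const -8  -> [-8]
drop          -> []
i32.const 11  -> [11]
drop          -> []
i32.const -35 -> [-35]
i32.const -1  -> [-35, -1]
i32.sub       -> [-34]
i32.const 4   -> [-34, 4]
drop          -> [-34]

-34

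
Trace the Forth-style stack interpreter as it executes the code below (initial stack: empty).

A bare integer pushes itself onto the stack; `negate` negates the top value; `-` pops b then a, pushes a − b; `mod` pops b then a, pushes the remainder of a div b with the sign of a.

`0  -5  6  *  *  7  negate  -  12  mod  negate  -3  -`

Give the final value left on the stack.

0      : [0]
-5     : [0, -5]
6      : [0, -5, 6]
*      : [0, -30]
*      : [0]
7      : [0, 7]
negate : [0, -7]
-      : [7]
12     : [7, 12]
mod    : [7]
negate : [-7]
-3     : [-7, -3]
-      : [-4]

-4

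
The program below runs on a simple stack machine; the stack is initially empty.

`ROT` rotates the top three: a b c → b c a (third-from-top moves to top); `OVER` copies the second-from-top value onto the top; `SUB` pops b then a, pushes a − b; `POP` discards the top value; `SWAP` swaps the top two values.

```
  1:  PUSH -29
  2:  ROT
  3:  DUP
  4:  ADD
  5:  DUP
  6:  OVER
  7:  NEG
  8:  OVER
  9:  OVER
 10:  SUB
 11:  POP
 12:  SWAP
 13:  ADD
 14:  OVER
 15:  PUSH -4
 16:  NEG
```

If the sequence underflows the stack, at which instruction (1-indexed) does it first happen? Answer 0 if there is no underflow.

PUSH -29 → -29
ROT  — needs 3 operands, stack has 1 → underflow

2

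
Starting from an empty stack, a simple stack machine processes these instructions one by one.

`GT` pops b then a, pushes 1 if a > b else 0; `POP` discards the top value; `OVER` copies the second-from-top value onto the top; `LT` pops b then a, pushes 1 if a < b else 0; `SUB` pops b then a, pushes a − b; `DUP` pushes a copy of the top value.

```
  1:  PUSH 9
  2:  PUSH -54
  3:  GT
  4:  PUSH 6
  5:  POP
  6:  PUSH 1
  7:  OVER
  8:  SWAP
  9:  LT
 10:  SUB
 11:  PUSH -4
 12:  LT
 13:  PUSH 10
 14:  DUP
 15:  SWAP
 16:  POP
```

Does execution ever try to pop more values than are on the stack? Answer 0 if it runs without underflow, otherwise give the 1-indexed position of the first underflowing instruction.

0

PUSH 9   : 9
PUSH -54 : 9 -54
GT       : 1
PUSH 6   : 1 6
POP      : 1
PUSH 1   : 1 1
OVER     : 1 1 1
SWAP     : 1 1 1
LT       : 1 0
SUB      : 1
PUSH -4  : 1 -4
LT       : 0
PUSH 10  : 0 10
DUP      : 0 10 10
SWAP     : 0 10 10
POP      : 0 10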